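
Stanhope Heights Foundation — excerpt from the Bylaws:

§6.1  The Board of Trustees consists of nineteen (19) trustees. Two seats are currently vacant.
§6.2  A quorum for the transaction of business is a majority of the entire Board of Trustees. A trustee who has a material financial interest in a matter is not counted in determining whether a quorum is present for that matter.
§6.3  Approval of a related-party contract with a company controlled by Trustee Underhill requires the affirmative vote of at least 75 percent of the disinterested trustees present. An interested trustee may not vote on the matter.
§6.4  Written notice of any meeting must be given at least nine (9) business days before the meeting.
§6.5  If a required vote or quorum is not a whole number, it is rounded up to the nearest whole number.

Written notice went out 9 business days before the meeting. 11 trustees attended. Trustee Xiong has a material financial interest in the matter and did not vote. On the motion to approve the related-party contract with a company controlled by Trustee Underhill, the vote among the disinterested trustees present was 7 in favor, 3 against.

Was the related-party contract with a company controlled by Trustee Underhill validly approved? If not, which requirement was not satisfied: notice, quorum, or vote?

Invalid — vote requirement not satisfied.

Notice: 9 business days given; 9 required (9 ≥ 9). Satisfied.
Quorum: 11 present, but the 1 interested trustee does not count, leaving 10. Quorum is 10. Satisfied.
Vote: the related-party contract with a company controlled by Trustee Underhill requires three-fourths of the disinterested trustees present (11 − 1 = 10). 3/4 of 10 = 7.50, rounded up to 8, so 8 affirmative votes are needed; 7 voted in favor. Not satisfied.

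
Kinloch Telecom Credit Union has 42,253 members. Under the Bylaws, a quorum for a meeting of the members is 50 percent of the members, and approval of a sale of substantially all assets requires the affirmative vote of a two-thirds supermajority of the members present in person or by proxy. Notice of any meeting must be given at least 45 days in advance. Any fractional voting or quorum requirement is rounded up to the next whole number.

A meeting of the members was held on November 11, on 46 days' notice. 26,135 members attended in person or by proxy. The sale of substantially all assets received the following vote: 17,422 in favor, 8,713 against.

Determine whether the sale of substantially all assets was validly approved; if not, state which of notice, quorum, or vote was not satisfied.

Invalid — vote requirement not satisfied.

Notice: 46 days given; 45 required. Satisfied.
Quorum: 50% of 42,253 = 21,126.50, rounded up to 21,127; 26,135 present. Satisfied.
Vote: requires two-thirds of those present (26,135); 2/3 of 26135 = 17423.33, rounded up to 17424, so 17,424 needed; 17,422 in favor. Not satisfied.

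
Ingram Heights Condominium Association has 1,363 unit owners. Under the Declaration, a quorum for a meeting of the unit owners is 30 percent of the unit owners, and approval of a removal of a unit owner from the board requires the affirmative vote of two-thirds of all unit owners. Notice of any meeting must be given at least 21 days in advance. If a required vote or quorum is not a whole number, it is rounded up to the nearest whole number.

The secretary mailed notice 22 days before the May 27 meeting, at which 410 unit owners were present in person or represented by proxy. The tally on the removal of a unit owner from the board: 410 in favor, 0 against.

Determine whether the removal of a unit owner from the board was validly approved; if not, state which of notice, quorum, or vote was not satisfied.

Invalid — vote requirement not satisfied.

Notice: 22 days given; 21 required. Satisfied.
Quorum: 30% of 1,363 = 408.90, rounded up to 409; 410 present. Satisfied.
Vote: requires two-thirds of all unit owners (1,363); 2/3 of 1363 = 908.67, rounded up to 909, so 909 needed; 410 in favor. Not satisfied.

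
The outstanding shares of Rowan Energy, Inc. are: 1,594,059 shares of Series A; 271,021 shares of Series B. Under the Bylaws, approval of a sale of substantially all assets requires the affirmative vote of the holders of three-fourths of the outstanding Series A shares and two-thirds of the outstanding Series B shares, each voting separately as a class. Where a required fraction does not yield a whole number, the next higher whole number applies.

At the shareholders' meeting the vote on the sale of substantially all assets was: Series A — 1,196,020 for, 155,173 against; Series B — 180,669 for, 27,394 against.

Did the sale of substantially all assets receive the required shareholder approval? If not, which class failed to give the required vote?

Not approved — the Series B shares did not give the required vote.

Series A: 3/4 of 1594059 = 1195544.25, rounded up to 1195545; 1,195,545 required, 1,196,020 in favor — approved.
Series B: 2/3 of 271021 = 180680.67, rounded up to 180681; 180,681 required, 180,669 in favor — not approved.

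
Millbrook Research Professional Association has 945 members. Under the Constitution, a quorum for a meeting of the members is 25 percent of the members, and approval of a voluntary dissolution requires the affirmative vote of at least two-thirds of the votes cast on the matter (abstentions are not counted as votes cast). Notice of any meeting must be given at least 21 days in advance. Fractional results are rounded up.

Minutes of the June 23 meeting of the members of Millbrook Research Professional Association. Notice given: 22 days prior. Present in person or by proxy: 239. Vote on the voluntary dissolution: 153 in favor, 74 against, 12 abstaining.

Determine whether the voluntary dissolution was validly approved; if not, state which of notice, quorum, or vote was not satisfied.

Valid — all requirements satisfied.

Notice: 22 days given; 21 required. Satisfied.
Quorum: 25% of 945 = 236.25, rounded up to 237; 239 present. Satisfied.
Vote: requires two-thirds of the votes cast (239 − 12 abstaining = 227); 2/3 of 227 = 151.33, rounded up to 152, so 152 needed; 153 in favor. Satisfied.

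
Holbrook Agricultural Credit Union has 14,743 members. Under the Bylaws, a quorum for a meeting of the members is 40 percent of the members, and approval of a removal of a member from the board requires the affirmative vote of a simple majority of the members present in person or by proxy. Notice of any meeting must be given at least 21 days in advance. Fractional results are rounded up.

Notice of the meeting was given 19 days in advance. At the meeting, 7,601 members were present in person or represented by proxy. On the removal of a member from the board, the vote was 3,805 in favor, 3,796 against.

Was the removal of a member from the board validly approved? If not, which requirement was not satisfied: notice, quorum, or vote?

Notice: 19 days given; 21 required. Not satisfied.
Quorum: 40% of 14,743 = 5,897.20, rounded up to 5,898; 7,601 present. Satisfied.
Vote: requires a majority of those present (7,601); a majority of 7601 is 3801, so 3,801 needed; 3,805 in favor. Satisfied.

Invalid — notice requirement not satisfied.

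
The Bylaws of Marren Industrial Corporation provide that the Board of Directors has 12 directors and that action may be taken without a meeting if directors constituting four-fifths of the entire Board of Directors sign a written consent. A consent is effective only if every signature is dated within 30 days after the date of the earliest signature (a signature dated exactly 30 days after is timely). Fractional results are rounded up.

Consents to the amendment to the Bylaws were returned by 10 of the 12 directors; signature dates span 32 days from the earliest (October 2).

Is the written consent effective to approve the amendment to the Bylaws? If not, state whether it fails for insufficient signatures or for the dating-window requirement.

Not effective — dating-window requirement not satisfied.

Signatures required: four-fifths of 12 — 4/5 of 12 = 9.60, rounded up to 10, so 10 needed; 10 signed. Sufficient.
Dating window: the latest signature is 32 days after the earliest; the limit is 30 days. Outside the window.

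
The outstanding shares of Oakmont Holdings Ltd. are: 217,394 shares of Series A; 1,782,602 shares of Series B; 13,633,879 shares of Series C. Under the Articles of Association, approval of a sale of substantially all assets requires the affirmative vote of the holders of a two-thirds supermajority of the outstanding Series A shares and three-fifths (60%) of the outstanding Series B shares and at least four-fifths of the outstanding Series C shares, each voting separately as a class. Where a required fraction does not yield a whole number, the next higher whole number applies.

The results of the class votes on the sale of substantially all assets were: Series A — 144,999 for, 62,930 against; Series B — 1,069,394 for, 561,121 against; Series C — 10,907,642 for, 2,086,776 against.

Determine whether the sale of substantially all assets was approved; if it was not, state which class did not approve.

Not approved — the Series B shares did not give the required vote.

Series A: 2/3 of 217394 = 144929.33, rounded up to 144930; 144,930 required, 144,999 in favor — approved.
Series B: 3/5 of 1782602 = 1069561.20, rounded up to 1069562; 1,069,562 required, 1,069,394 in favor — not approved.
Series C: 4/5 of 13633879 = 10907103.20, rounded up to 10907104; 10,907,104 required, 10,907,642 in favor — approved.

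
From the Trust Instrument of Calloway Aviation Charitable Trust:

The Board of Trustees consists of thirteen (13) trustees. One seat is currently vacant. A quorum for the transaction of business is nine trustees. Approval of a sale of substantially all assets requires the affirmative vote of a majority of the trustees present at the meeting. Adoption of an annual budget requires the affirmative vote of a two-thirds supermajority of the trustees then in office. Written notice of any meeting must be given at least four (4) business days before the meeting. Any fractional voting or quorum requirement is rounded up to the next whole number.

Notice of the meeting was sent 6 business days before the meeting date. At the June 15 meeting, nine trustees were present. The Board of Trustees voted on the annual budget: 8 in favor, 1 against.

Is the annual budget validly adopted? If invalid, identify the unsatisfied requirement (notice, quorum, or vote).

Notice: 6 business days given; 4 required (6 ≥ 4). Satisfied.
Quorum: 9 present; quorum is 9. Satisfied.
Vote: the annual budget requires two-thirds of the trustees then in office (12). 2/3 of 12 = 8, so 8 affirmative votes are needed; 8 voted in favor. Satisfied.

Valid — all requirements satisfied.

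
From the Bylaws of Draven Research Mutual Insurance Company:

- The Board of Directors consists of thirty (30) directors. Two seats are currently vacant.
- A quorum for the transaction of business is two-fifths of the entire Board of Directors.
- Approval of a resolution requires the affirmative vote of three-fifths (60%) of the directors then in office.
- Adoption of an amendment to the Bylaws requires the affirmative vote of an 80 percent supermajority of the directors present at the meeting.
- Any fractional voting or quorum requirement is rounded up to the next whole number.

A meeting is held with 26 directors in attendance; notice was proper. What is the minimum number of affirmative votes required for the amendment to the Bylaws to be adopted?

The amendment to the Bylaws requires four-fifths of the directors present (26).
4/5 of 26 = 20.80, rounded up to 21.

21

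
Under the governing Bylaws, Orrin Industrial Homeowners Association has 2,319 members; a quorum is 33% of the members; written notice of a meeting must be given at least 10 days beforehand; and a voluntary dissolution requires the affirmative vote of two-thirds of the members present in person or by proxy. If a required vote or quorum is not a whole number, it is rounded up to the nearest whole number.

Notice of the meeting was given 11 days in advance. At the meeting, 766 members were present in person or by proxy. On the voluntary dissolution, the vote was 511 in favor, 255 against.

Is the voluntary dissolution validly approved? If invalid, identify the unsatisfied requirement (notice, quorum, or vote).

Notice: 11 days given; 10 required. Satisfied.
Quorum: 33% of 2,319 = 765.27, rounded up to 766; 766 present. Satisfied.
Vote: requires two-thirds of those present (766); 2/3 of 766 = 510.67, rounded up to 511, so 511 needed; 511 in favor. Satisfied.

Valid — all requirements satisfied.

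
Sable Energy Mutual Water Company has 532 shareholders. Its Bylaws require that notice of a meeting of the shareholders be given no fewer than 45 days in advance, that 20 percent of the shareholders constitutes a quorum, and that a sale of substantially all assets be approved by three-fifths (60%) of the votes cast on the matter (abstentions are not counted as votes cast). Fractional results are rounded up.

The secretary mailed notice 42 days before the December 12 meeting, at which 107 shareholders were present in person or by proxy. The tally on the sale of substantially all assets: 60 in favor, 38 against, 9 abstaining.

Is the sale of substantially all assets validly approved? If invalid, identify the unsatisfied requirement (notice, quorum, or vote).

Notice: 42 days given; 45 required. Not satisfied.
Quorum: 20% of 532 = 106.40, rounded up to 107; 107 present. Satisfied.
Vote: requires three-fifths of the votes cast (107 − 9 abstaining = 98); 3/5 of 98 = 58.80, rounded up to 59, so 59 needed; 60 in favor. Satisfied.

Invalid — notice requirement not satisfied.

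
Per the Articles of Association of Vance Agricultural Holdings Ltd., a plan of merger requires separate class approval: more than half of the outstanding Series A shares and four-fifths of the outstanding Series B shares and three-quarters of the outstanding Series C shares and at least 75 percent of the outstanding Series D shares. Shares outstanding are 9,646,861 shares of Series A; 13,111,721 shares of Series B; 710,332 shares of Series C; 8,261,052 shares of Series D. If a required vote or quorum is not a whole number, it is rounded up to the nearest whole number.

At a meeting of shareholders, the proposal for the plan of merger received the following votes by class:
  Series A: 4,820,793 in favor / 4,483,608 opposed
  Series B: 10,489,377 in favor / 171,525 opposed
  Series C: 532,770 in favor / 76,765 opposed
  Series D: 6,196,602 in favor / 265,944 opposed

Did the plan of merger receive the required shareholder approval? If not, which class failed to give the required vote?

Not approved — the Series A shares did not give the required vote.

Series A: a majority of 9646861 is 4823431; 4,823,431 required, 4,820,793 in favor — not approved.
Series B: 4/5 of 13111721 = 10489376.80, rounded up to 10489377; 10,489,377 required, 10,489,377 in favor — approved.
Series C: 3/4 of 710332 = 532749; 532,749 required, 532,770 in favor — approved.
Series D: 3/4 of 8261052 = 6195789; 6,195,789 required, 6,196,602 in favor — approved.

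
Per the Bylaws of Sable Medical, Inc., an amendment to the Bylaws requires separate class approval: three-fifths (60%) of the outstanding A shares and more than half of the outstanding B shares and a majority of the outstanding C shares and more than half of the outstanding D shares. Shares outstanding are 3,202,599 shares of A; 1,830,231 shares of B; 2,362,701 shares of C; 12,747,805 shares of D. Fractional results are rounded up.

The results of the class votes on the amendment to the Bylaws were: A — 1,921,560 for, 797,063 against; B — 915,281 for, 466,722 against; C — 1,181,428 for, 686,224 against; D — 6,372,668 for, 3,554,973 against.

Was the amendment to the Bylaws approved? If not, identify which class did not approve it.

Not approved — the D shares did not give the required vote.

A: 3/5 of 3202599 = 1921559.40, rounded up to 1921560; 1,921,560 required, 1,921,560 in favor — approved.
B: a majority of 1830231 is 915116; 915,116 required, 915,281 in favor — approved.
C: a majority of 2362701 is 1181351; 1,181,351 required, 1,181,428 in favor — approved.
D: a majority of 12747805 is 6373903; 6,373,903 required, 6,372,668 in favor — not approved.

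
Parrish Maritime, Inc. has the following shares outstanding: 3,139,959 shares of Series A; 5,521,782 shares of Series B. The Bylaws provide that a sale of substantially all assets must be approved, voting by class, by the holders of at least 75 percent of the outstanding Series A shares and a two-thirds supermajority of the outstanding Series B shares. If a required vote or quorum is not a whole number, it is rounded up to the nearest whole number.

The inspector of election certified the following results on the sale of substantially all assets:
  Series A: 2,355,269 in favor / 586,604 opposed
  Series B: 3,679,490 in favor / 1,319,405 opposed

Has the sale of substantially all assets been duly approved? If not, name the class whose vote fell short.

Not approved — the Series B shares did not give the required vote.

Series A: 3/4 of 3139959 = 2354969.25, rounded up to 2354970; 2,354,970 required, 2,355,269 in favor — approved.
Series B: 2/3 of 5521782 = 3681188; 3,681,188 required, 3,679,490 in favor — not approved.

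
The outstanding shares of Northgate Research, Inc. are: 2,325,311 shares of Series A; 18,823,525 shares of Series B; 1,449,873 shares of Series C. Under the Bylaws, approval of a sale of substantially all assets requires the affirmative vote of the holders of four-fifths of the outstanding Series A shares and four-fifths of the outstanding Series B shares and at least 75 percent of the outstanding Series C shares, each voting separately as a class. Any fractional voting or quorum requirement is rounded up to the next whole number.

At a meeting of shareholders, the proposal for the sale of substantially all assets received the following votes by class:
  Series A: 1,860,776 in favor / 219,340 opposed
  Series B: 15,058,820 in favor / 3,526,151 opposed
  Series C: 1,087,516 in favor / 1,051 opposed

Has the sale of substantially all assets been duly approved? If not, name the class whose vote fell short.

Approved — every class gave the required vote.

Series A: 4/5 of 2325311 = 1860248.80, rounded up to 1860249; 1,860,249 required, 1,860,776 in favor — approved.
Series B: 4/5 of 18823525 = 15058820; 15,058,820 required, 15,058,820 in favor — approved.
Series C: 3/4 of 1449873 = 1087404.75, rounded up to 1087405; 1,087,405 required, 1,087,516 in favor — approved.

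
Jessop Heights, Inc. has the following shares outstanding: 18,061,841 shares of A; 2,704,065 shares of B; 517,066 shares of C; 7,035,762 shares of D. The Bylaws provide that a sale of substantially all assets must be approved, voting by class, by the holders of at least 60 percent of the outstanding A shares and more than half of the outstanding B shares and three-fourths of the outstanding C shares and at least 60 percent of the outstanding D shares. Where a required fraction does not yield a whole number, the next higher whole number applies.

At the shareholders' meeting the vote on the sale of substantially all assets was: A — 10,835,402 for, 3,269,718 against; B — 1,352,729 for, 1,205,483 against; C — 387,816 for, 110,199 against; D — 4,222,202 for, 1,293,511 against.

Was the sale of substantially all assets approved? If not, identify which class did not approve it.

A: 3/5 of 18061841 = 10837104.60, rounded up to 10837105; 10,837,105 required, 10,835,402 in favor — not approved.
B: a majority of 2704065 is 1352033; 1,352,033 required, 1,352,729 in favor — approved.
C: 3/4 of 517066 = 387799.50, rounded up to 387800; 387,800 required, 387,816 in favor — approved.
D: 3/5 of 7035762 = 4221457.20, rounded up to 4221458; 4,221,458 required, 4,222,202 in favor — approved.

Not approved — the A shares did not give the required vote.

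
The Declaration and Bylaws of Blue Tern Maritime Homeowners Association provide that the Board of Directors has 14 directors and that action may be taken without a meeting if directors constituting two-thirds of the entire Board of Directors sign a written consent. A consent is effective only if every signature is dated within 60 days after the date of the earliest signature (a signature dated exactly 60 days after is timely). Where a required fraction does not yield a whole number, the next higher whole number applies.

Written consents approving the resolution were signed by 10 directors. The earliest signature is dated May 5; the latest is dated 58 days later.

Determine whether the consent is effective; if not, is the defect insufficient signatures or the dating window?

Effective — both the signature and dating-window requirements are satisfied.

Signatures required: two-thirds of 14 — 2/3 of 14 = 9.33, rounded up to 10, so 10 needed; 10 signed. Sufficient.
Dating window: the latest signature is 58 days after the earliest; the limit is 60 days. Within the window.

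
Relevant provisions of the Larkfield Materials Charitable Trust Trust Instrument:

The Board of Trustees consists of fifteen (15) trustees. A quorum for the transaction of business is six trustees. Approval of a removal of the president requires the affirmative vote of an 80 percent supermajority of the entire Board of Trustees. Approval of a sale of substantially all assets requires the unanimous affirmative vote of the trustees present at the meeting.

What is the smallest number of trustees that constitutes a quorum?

6

The quorum is fixed at 6.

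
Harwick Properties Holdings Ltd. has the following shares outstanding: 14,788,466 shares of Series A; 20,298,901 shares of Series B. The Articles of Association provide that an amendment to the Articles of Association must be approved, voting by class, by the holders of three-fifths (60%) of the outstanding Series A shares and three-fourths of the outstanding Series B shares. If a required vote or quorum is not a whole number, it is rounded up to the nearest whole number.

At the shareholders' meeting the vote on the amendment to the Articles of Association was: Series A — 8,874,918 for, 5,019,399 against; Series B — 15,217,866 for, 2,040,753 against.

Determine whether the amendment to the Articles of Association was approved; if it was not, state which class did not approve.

Not approved — the Series B shares did not give the required vote.

Series A: 3/5 of 14788466 = 8873079.60, rounded up to 8873080; 8,873,080 required, 8,874,918 in favor — approved.
Series B: 3/4 of 20298901 = 15224175.75, rounded up to 15224176; 15,224,176 required, 15,217,866 in favor — not approved.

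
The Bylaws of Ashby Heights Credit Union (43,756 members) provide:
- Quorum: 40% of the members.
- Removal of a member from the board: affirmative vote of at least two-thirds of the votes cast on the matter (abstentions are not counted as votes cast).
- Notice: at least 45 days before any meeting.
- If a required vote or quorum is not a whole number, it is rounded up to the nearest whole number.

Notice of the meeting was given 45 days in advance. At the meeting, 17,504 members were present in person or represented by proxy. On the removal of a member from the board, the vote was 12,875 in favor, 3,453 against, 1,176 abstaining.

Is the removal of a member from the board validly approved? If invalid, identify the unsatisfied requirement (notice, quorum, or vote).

Notice: 45 days given; 45 required. Satisfied.
Quorum: 40% of 43,756 = 17,502.40, rounded up to 17,503; 17,504 present. Satisfied.
Vote: requires two-thirds of the votes cast (17,504 − 1,176 abstaining = 16,328); 2/3 of 16328 = 10885.33, rounded up to 10886, so 10,886 needed; 12,875 in favor. Satisfied.

Valid — all requirements satisfied.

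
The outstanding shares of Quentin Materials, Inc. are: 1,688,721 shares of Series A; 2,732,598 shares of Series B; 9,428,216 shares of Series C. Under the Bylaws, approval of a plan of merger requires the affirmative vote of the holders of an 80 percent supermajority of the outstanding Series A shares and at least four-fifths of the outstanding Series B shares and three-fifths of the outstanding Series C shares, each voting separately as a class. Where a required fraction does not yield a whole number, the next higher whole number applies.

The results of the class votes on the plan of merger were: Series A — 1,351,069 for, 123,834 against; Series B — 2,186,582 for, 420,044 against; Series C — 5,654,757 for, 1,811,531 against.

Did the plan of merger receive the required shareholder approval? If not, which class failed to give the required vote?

Not approved — the Series C shares did not give the required vote.

Series A: 4/5 of 1688721 = 1350976.80, rounded up to 1350977; 1,350,977 required, 1,351,069 in favor — approved.
Series B: 4/5 of 2732598 = 2186078.40, rounded up to 2186079; 2,186,079 required, 2,186,582 in favor — approved.
Series C: 3/5 of 9428216 = 5656929.60, rounded up to 5656930; 5,656,930 required, 5,654,757 in favor — not approved.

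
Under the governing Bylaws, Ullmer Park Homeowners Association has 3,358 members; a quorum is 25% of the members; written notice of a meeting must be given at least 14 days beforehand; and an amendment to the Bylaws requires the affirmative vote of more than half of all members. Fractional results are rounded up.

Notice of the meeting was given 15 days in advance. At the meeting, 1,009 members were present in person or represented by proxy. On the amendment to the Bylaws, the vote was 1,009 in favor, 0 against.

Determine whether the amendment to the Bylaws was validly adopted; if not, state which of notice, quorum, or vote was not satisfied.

Notice: 15 days given; 14 required. Satisfied.
Quorum: 25% of 3,358 = 839.50, rounded up to 840; 1,009 present. Satisfied.
Vote: requires a majority of all members (3,358); a majority of 3358 is 1680, so 1,680 needed; 1,009 in favor. Not satisfied.

Invalid — vote requirement not satisfied.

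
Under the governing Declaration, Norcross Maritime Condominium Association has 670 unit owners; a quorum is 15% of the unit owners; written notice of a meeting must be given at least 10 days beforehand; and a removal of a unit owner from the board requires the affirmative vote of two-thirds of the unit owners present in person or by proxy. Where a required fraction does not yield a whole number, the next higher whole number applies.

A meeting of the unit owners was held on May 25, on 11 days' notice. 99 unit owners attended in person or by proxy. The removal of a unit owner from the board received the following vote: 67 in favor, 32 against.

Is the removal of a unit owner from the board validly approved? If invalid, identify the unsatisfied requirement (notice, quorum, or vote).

Invalid — quorum requirement not satisfied.

Notice: 11 days given; 10 required. Satisfied.
Quorum: 15% of 670 = 100.50, rounded up to 101; 99 present. Not satisfied.
Vote: requires two-thirds of those present (99); 2/3 of 99 = 66, so 66 needed; 67 in favor. Satisfied.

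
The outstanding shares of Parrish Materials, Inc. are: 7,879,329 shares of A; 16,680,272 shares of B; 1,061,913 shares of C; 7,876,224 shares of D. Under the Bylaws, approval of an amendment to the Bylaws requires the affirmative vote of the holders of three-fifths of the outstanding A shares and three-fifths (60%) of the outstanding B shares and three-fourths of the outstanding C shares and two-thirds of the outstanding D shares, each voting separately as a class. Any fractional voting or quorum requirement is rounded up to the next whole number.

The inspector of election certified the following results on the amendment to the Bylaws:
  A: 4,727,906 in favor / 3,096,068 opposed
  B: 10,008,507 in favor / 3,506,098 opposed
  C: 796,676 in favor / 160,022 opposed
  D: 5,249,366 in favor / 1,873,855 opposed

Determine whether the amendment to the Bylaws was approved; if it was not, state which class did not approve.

A: 3/5 of 7879329 = 4727597.40, rounded up to 4727598; 4,727,598 required, 4,727,906 in favor — approved.
B: 3/5 of 16680272 = 10008163.20, rounded up to 10008164; 10,008,164 required, 10,008,507 in favor — approved.
C: 3/4 of 1061913 = 796434.75, rounded up to 796435; 796,435 required, 796,676 in favor — approved.
D: 2/3 of 7876224 = 5250816; 5,250,816 required, 5,249,366 in favor — not approved.

Not approved — the D shares did not give the required vote.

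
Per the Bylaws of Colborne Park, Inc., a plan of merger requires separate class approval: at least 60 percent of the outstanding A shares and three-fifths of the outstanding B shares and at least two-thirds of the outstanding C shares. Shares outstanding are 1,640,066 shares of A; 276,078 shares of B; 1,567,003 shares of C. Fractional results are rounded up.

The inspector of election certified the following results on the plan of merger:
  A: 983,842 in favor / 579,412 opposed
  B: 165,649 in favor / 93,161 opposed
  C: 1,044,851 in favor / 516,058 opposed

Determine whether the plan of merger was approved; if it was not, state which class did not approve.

Not approved — the A shares did not give the required vote.

A: 3/5 of 1640066 = 984039.60, rounded up to 984040; 984,040 required, 983,842 in favor — not approved.
B: 3/5 of 276078 = 165646.80, rounded up to 165647; 165,647 required, 165,649 in favor — approved.
C: 2/3 of 1567003 = 1044668.67, rounded up to 1044669; 1,044,669 required, 1,044,851 in favor — approved.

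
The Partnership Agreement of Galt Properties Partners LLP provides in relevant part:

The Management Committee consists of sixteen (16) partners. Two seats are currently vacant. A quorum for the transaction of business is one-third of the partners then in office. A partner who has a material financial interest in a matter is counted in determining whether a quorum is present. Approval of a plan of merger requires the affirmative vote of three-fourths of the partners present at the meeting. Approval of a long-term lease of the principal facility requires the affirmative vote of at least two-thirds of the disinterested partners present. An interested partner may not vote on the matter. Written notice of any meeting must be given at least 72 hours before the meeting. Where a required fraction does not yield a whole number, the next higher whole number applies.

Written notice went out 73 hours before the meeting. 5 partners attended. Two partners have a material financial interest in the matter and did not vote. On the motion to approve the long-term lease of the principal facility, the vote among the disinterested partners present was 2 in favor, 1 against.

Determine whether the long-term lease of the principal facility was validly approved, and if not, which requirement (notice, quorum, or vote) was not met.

Notice: 73 hours given; 72 required (73 ≥ 72). Satisfied.
Quorum: 5 present (interested partners count toward quorum); quorum is 5. Satisfied.
Vote: the long-term lease of the principal facility requires two-thirds of the disinterested partners present (5 − 2 = 3). 2/3 of 3 = 2, so 2 affirmative votes are needed; 2 voted in favor. Satisfied.

Valid — all requirements satisfied.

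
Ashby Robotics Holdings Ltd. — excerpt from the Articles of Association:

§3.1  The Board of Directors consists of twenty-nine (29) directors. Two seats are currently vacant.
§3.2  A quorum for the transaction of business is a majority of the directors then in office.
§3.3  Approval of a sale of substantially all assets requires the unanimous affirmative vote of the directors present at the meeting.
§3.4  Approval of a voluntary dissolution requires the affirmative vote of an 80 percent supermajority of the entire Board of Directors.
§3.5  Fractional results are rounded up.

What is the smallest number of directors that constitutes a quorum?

A majority of 27 is 14.

14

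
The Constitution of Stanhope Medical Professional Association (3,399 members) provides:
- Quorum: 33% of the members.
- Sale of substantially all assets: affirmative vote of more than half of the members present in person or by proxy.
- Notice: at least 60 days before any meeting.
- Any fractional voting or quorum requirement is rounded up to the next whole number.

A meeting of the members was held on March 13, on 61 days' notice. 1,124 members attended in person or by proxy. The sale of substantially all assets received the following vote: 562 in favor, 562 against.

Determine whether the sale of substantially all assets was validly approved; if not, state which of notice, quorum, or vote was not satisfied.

Notice: 61 days given; 60 required. Satisfied.
Quorum: 33% of 3,399 = 1,121.67, rounded up to 1,122; 1,124 present. Satisfied.
Vote: requires a majority of those present (1,124); a majority of 1124 is 563, so 563 needed; 562 in favor. Not satisfied.

Invalid — vote requirement not satisfied.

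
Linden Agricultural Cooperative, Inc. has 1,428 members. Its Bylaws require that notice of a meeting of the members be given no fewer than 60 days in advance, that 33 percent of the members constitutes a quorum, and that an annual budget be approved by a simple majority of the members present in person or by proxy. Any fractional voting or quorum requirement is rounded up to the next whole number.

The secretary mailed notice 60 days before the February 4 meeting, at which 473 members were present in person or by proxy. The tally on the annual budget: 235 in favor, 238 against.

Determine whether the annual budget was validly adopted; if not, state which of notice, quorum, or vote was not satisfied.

Invalid — vote requirement not satisfied.

Notice: 60 days given; 60 required. Satisfied.
Quorum: 33% of 1,428 = 471.24, rounded up to 472; 473 present. Satisfied.
Vote: requires a majority of those present (473); a majority of 473 is 237, so 237 needed; 235 in favor. Not satisfied.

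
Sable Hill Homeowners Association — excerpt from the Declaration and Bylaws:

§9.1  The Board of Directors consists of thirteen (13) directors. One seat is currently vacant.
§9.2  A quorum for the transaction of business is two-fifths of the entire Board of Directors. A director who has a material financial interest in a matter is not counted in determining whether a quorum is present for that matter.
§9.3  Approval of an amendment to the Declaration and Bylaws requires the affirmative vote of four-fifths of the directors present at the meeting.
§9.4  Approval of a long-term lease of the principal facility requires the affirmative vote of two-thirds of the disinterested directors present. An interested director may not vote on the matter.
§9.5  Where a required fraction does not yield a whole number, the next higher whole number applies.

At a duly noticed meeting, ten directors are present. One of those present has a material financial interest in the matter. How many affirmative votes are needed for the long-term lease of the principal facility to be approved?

6

The long-term lease of the principal facility requires two-thirds of the disinterested directors present (10 − 1 = 9).
2/3 of 9 = 6.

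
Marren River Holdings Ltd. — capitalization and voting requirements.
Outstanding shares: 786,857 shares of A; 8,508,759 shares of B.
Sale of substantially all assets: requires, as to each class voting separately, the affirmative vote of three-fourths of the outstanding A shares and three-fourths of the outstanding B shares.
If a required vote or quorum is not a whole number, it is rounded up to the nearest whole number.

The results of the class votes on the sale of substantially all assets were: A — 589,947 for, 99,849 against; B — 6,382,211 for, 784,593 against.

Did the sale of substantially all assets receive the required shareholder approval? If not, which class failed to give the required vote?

Not approved — the A shares did not give the required vote.

A: 3/4 of 786857 = 590142.75, rounded up to 590143; 590,143 required, 589,947 in favor — not approved.
B: 3/4 of 8508759 = 6381569.25, rounded up to 6381570; 6,381,570 required, 6,382,211 in favor — approved.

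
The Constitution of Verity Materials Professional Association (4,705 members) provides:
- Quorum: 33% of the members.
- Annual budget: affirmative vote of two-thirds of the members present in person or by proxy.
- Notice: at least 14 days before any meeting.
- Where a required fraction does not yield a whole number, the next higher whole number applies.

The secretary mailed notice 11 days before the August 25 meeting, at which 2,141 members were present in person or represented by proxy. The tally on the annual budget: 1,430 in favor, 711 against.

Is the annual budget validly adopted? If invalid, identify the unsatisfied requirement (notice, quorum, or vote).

Notice: 11 days given; 14 required. Not satisfied.
Quorum: 33% of 4,705 = 1,552.65, rounded up to 1,553; 2,141 present. Satisfied.
Vote: requires two-thirds of those present (2,141); 2/3 of 2141 = 1427.33, rounded up to 1428, so 1,428 needed; 1,430 in favor. Satisfied.

Invalid — notice requirement not satisfied.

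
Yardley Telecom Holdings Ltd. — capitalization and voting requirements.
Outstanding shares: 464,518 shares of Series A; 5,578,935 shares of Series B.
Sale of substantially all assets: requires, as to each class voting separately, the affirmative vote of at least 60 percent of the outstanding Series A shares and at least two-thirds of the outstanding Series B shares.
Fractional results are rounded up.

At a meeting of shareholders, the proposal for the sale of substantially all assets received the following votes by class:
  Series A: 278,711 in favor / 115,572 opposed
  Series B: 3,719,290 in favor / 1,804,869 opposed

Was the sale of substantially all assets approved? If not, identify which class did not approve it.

Series A: 3/5 of 464518 = 278710.80, rounded up to 278711; 278,711 required, 278,711 in favor — approved.
Series B: 2/3 of 5578935 = 3719290; 3,719,290 required, 3,719,290 in favor — approved.

Approved — every class gave the required vote.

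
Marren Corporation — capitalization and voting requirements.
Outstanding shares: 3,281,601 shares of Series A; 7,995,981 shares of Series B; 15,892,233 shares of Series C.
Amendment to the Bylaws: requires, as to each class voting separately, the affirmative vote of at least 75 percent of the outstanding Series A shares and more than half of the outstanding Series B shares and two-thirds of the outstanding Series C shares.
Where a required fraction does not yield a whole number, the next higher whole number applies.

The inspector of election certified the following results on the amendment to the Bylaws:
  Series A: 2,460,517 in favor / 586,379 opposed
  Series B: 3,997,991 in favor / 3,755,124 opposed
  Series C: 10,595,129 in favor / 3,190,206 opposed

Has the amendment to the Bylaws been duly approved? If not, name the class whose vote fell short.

Not approved — the Series A shares did not give the required vote.

Series A: 3/4 of 3281601 = 2461200.75, rounded up to 2461201; 2,461,201 required, 2,460,517 in favor — not approved.
Series B: a majority of 7995981 is 3997991; 3,997,991 required, 3,997,991 in favor — approved.
Series C: 2/3 of 15892233 = 10594822; 10,594,822 required, 10,595,129 in favor — approved.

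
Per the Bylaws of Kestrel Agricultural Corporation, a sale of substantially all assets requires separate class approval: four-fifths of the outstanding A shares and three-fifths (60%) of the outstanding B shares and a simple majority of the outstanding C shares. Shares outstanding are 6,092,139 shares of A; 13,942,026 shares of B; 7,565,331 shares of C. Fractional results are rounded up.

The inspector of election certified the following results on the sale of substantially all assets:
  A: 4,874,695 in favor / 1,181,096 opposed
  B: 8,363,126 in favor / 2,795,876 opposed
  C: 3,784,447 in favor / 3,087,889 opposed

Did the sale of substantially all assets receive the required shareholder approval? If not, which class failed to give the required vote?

Not approved — the B shares did not give the required vote.

A: 4/5 of 6092139 = 4873711.20, rounded up to 4873712; 4,873,712 required, 4,874,695 in favor — approved.
B: 3/5 of 13942026 = 8365215.60, rounded up to 8365216; 8,365,216 required, 8,363,126 in favor — not approved.
C: a majority of 7565331 is 3782666; 3,782,666 required, 3,784,447 in favor — approved.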